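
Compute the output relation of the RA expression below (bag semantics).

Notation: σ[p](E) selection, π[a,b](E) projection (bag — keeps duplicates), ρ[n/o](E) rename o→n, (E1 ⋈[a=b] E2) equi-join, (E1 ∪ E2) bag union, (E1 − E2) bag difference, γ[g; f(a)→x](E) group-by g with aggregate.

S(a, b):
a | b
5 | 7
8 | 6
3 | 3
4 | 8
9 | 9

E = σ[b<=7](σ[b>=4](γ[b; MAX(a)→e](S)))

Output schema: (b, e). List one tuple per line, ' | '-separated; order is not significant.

Per-node cardinality:
  S → 5
  γ[b; MAX(a)→e](S) → 5
  σ[b>=4](γ[b; MAX(a)→e](S)) → 4
  σ[b<=7](σ[b>=4](γ[b; MAX(a)→e](S))) → 2

== RESULT ==
b | e
6 | 8
7 | 5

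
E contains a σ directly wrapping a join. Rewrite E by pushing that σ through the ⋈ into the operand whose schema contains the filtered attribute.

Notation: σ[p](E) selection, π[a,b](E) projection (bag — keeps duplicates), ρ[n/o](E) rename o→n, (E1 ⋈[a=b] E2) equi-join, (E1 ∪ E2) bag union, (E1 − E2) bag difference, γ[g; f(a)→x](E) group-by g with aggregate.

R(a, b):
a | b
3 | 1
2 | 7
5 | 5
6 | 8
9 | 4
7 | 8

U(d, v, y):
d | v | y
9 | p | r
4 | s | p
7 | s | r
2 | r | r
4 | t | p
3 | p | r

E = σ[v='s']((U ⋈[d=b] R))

σ filters on v, owned by the left side.
E' = (σ[v='s'](U) ⋈[d=b] R)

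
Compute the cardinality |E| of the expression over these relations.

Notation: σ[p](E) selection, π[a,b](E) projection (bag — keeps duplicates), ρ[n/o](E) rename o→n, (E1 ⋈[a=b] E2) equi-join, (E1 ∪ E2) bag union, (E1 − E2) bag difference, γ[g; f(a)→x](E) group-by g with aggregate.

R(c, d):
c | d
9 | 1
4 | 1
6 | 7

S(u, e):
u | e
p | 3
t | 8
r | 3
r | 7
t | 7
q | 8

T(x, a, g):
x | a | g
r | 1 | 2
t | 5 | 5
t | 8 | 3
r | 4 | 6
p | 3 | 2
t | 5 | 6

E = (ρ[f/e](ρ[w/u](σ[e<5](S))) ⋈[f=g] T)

Stepwise |·|:
  S → 6
  σ[e<5](S) → 2
  ρ[w/u](σ[e<5](S)) → 2
  ρ[f/e](ρ[w/u](σ[e<5](S))) → 2
  T → 6
  (ρ[f/e](ρ[w/u](σ[e<5](S))) ⋈[f=g] T) → 2

|E| = 2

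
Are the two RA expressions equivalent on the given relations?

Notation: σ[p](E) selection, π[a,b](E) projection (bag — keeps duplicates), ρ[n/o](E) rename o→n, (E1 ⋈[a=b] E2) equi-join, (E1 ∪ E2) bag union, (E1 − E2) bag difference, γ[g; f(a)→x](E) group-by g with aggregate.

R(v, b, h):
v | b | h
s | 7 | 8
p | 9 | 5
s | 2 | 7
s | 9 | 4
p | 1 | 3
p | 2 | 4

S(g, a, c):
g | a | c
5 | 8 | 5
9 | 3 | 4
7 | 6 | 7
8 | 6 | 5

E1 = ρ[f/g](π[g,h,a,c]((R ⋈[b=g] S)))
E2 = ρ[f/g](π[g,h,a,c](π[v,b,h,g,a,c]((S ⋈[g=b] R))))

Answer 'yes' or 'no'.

E1 subexpression sizes:
  R → 6
  S → 4
  (R ⋈[b=g] S) → 3
  π[g,h,a,c]((R ⋈[b=g] S)) → 3
  ρ[f/g](π[g,h,a,c]((R ⋈[b=g] S))) → 3
E2 subexpression sizes:
  S → 4
  R → 6
  (S ⋈[g=b] R) → 3
  π[v,b,h,g,a,c]((S ⋈[g=b] R)) → 3
  π[g,h,a,c](π[v,b,h,g,a,c]((S ⋈[g=b] R))) → 3
  ρ[f/g](π[g,h,a,c](π[v,b,h,g,a,c]((S ⋈[g=b] R)))) → 3

E1 and E2 produce the same multiset:
f | h | a | c
7 | 8 | 6 | 7
9 | 4 | 3 | 4
9 | 5 | 3 | 4

yes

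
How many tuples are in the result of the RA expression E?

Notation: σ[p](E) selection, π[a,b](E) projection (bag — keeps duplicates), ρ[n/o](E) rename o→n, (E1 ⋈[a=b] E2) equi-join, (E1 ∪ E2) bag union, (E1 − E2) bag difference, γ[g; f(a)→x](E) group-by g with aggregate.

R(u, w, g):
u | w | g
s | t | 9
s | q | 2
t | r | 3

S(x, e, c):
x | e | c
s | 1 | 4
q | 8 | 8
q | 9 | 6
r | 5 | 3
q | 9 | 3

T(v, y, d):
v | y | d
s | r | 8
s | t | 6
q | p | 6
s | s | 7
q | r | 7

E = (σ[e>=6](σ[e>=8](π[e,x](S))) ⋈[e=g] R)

Row counts bottom-up:
  S → 5
  π[e,x](S) → 5
  σ[e>=8](π[e,x](S)) → 3
  σ[e>=6](σ[e>=8](π[e,x](S))) → 3
  R → 3
  (σ[e>=6](σ[e>=8](π[e,x](S))) ⋈[e=g] R) → 2

|E| = 2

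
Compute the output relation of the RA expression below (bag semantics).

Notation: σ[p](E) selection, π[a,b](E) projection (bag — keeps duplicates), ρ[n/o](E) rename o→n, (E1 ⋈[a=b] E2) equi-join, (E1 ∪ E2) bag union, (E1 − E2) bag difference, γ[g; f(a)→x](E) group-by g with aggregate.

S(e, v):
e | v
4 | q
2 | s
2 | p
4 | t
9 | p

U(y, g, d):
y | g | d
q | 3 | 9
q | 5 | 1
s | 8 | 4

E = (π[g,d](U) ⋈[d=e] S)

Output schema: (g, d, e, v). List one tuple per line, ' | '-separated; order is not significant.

Subexpression sizes:
  U → 3
  π[g,d](U) → 3
  S → 5
  (π[g,d](U) ⋈[d=e] S) → 3

== RESULT ==
g | d | e | v
3 | 9 | 9 | p
8 | 4 | 4 | q
8 | 4 | 4 | t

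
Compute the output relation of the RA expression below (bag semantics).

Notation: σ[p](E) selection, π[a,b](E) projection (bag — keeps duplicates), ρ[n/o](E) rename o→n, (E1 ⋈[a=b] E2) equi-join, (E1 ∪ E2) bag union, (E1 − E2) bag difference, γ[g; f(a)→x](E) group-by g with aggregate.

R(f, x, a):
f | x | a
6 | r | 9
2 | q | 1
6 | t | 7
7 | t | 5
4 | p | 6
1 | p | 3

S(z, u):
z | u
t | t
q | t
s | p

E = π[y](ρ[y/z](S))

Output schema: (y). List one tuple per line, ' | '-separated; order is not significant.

Per-node cardinality:
  S → 3
  ρ[y/z](S) → 3
  π[y](ρ[y/z](S)) → 3

== RESULT ==
y
q
s
t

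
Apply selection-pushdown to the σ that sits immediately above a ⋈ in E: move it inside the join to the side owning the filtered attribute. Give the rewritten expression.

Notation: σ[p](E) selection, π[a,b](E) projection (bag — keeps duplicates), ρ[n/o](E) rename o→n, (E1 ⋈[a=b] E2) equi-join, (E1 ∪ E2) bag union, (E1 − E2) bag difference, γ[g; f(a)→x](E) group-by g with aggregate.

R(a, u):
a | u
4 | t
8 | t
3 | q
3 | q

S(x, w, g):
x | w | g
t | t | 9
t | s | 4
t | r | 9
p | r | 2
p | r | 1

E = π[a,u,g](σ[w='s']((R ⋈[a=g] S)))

σ filters on w, owned by the right side.
E' = π[a,u,g]((R ⋈[a=g] σ[w='s'](S)))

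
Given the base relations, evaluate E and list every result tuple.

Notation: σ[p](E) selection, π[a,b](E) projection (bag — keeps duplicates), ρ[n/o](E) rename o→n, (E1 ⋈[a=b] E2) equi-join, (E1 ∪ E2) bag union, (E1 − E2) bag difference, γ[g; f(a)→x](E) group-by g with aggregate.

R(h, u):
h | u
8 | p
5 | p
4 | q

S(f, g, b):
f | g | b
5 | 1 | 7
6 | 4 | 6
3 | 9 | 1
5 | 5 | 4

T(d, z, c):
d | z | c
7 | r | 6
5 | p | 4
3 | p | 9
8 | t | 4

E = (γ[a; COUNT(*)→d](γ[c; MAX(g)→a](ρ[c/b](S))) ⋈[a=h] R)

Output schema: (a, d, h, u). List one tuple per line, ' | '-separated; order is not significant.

Stepwise |·|:
  S → 4
  ρ[c/b](S) → 4
  γ[c; MAX(g)→a](ρ[c/b](S)) → 4
  γ[a; COUNT(*)→d](γ[c; MAX(g)→a](ρ[c/b](S))) → 4
  R → 3
  (γ[a; COUNT(*)→d](γ[c; MAX(g)→a](ρ[c/b](S))) ⋈[a=h] R) → 2

== RESULT ==
a | d | h | u
4 | 1 | 4 | q
5 | 1 | 5 | p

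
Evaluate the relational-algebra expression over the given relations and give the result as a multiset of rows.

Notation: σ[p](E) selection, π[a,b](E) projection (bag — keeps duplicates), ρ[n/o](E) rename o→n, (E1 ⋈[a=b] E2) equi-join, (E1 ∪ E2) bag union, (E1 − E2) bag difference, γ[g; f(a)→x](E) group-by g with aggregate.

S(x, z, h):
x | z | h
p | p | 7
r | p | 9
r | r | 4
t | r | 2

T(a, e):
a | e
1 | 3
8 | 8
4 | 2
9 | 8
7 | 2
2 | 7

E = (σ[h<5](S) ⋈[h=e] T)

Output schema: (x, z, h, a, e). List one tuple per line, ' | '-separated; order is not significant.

Subexpression sizes:
  S → 4
  σ[h<5](S) → 2
  T → 6
  (σ[h<5](S) ⋈[h=e] T) → 2

== RESULT ==
x | z | h | a | e
t | r | 2 | 4 | 2
t | r | 2 | 7 | 2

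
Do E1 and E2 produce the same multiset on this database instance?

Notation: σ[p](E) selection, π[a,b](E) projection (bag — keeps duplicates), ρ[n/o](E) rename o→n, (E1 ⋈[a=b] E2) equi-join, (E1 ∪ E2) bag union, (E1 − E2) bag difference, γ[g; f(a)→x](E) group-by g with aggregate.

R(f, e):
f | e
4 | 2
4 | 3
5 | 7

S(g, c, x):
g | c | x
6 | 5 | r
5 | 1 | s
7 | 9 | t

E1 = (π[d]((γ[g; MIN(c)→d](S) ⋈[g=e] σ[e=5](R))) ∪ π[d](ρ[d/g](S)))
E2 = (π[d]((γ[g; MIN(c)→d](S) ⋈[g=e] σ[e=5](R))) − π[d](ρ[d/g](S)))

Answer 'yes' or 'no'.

E1 row counts bottom-up:
  S → 3
  γ[g; MIN(c)→d](S) → 3
  R → 3
  σ[e=5](R) → 0
  (γ[g; MIN(c)→d](S) ⋈[g=e] σ[e=5](R)) → 0
  π[d]((γ[g; MIN(c)→d](S) ⋈[g=e] σ[e=5](R))) → 0
  S → 3
  ρ[d/g](S) → 3
  π[d](ρ[d/g](S)) → 3
  (π[d]((γ[g; MIN(c)→d](S) ⋈[g=e] σ[e=5](R))) ∪ π[d](ρ[d/g](S))) → 3
E2 row counts bottom-up:
  S → 3
  γ[g; MIN(c)→d](S) → 3
  R → 3
  σ[e=5](R) → 0
  (γ[g; MIN(c)→d](S) ⋈[g=e] σ[e=5](R)) → 0
  π[d]((γ[g; MIN(c)→d](S) ⋈[g=e] σ[e=5](R))) → 0
  S → 3
  ρ[d/g](S) → 3
  π[d](ρ[d/g](S)) → 3
  (π[d]((γ[g; MIN(c)→d](S) ⋈[g=e] σ[e=5](R))) − π[d](ρ[d/g](S))) → 0

E1 result:
d
5
6
7
E2 result:
d
(0 rows)
Witness: (6,) appears 1× in E1 but 0× in E2.

no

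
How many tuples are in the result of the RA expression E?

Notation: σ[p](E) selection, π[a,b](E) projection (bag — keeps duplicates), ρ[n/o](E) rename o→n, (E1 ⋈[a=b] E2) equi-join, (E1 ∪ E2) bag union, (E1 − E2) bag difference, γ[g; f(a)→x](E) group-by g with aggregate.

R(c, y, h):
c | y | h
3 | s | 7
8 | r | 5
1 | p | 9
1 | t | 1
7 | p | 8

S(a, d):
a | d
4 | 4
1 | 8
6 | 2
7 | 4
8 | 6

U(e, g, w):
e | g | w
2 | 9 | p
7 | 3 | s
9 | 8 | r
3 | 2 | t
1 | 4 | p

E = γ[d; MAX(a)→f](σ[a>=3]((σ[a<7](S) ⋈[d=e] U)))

Per-node cardinality:
  S → 5
  σ[a<7](S) → 3
  U → 5
  (σ[a<7](S) ⋈[d=e] U) → 1
  σ[a>=3]((σ[a<7](S) ⋈[d=e] U)) → 1
  γ[d; MAX(a)→f](σ[a>=3]((σ[a<7](S) ⋈[d=e] U))) → 1

|E| = 1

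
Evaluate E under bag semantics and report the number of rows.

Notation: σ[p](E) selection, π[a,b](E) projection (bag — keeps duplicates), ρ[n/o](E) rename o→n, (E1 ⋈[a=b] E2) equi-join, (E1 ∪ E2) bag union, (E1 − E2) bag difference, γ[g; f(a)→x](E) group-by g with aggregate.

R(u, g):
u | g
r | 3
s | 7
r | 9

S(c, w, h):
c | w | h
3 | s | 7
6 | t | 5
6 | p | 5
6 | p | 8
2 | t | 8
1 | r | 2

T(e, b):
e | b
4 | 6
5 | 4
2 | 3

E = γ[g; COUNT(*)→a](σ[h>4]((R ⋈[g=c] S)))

Stepwise |·|:
  R → 3
  S → 6
  (R ⋈[g=c] S) → 1
  σ[h>4]((R ⋈[g=c] S)) → 1
  γ[g; COUNT(*)→a](σ[h>4]((R ⋈[g=c] S))) → 1

|E| = 1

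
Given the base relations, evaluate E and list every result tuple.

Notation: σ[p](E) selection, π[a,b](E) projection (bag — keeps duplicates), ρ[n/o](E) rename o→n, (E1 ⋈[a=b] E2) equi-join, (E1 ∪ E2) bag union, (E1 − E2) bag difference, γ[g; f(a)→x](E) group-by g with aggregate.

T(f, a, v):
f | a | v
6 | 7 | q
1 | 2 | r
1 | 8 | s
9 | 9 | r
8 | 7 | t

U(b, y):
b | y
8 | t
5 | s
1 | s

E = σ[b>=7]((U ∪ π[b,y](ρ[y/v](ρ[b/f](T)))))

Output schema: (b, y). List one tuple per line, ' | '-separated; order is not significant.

Row counts bottom-up:
  U → 3
  T → 5
  ρ[b/f](T) → 5
  ρ[y/v](ρ[b/f](T)) → 5
  π[b,y](ρ[y/v](ρ[b/f](T))) → 5
  (U ∪ π[b,y](ρ[y/v](ρ[b/f](T)))) → 8
  σ[b>=7]((U ∪ π[b,y](ρ[y/v](ρ[b/f](T))))) → 3

== RESULT ==
b | y
8 | t
8 | t
9 | r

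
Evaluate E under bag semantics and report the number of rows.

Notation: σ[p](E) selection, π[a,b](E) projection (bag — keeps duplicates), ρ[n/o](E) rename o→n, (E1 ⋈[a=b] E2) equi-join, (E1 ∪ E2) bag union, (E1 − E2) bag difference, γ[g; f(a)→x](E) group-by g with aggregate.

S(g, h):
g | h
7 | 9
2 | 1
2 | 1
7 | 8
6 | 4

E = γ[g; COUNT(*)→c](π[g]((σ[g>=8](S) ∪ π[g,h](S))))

Stepwise |·|:
  S → 5
  σ[g>=8](S) → 0
  S → 5
  π[g,h](S) → 5
  (σ[g>=8](S) ∪ π[g,h](S)) → 5
  π[g]((σ[g>=8](S) ∪ π[g,h](S))) → 5
  γ[g; COUNT(*)→c](π[g]((σ[g>=8](S) ∪ π[g,h](S)))) → 3

|E| = 3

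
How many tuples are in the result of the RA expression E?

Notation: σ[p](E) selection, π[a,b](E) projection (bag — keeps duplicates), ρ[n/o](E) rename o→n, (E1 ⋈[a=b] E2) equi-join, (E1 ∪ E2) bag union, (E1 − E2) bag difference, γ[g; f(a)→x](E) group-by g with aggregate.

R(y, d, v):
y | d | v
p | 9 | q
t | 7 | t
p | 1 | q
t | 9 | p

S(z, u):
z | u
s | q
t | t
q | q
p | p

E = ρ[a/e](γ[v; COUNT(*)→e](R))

Row counts bottom-up:
  R → 4
  γ[v; COUNT(*)→e](R) → 3
  ρ[a/e](γ[v; COUNT(*)→e](R)) → 3

|E| = 3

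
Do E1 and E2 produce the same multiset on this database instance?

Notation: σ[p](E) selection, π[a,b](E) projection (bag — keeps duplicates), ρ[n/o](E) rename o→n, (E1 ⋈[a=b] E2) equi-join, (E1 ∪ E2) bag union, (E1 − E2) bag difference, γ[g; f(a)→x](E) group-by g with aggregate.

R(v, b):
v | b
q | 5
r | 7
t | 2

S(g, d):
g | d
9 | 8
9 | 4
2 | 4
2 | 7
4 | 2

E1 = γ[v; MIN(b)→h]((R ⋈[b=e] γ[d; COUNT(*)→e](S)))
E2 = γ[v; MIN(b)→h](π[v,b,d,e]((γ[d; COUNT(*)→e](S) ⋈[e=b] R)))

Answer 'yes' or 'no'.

E1 subexpression sizes:
  R → 3
  S → 5
  γ[d; COUNT(*)→e](S) → 4
  (R ⋈[b=e] γ[d; COUNT(*)→e](S)) → 1
  γ[v; MIN(b)→h]((R ⋈[b=e] γ[d; COUNT(*)→e](S))) → 1
E2 subexpression sizes:
  S → 5
  γ[d; COUNT(*)→e](S) → 4
  R → 3
  (γ[d; COUNT(*)→e](S) ⋈[e=b] R) → 1
  π[v,b,d,e]((γ[d; COUNT(*)→e](S) ⋈[e=b] R)) → 1
  γ[v; MIN(b)→h](π[v,b,d,e]((γ[d; COUNT(*)→e](S) ⋈[e=b] R))) → 1

E1 and E2 produce the same multiset:
v | h
t | 2

yes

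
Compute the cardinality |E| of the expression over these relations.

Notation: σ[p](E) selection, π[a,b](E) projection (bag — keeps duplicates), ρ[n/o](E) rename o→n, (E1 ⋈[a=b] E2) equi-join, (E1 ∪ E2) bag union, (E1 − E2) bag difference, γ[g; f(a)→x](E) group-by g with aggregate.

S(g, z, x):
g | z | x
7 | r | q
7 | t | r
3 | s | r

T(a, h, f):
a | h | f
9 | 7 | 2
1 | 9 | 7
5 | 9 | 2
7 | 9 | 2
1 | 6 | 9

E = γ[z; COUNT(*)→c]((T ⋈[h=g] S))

Per-node cardinality:
  T → 5
  S → 3
  (T ⋈[h=g] S) → 2
  γ[z; COUNT(*)→c]((T ⋈[h=g] S)) → 2

|E| = 2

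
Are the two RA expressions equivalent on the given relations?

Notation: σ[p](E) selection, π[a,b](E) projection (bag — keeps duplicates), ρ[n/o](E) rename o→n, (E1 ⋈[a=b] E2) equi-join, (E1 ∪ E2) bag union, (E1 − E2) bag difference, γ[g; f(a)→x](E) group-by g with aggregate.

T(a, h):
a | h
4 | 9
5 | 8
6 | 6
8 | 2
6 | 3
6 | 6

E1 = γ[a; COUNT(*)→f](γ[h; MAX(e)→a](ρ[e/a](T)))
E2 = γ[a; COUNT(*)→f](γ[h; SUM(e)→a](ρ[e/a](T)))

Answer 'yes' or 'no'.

E1 row counts bottom-up:
  T → 6
  ρ[e/a](T) → 6
  γ[h; MAX(e)→a](ρ[e/a](T)) → 5
  γ[a; COUNT(*)→f](γ[h; MAX(e)→a](ρ[e/a](T))) → 4
E2 row counts bottom-up:
  T → 6
  ρ[e/a](T) → 6
  γ[h; SUM(e)→a](ρ[e/a](T)) → 5
  γ[a; COUNT(*)→f](γ[h; SUM(e)→a](ρ[e/a](T))) → 5

E1 result:
a | f
4 | 1
5 | 1
6 | 2
8 | 1
E2 result:
a | f
4 | 1
5 | 1
6 | 1
8 | 1
12 | 1
Witness: (6, 2) appears 1× in E1 but 0× in E2.

no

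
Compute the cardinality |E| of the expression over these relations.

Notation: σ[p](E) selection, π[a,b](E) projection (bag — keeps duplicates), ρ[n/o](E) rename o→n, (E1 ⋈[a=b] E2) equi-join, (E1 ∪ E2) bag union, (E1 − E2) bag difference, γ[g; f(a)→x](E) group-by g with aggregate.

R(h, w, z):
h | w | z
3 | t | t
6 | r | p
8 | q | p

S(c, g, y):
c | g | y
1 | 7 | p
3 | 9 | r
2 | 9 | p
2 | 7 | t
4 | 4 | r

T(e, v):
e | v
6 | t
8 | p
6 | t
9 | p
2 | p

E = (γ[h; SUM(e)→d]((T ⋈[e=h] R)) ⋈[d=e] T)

Row counts bottom-up:
  T → 5
  R → 3
  (T ⋈[e=h] R) → 3
  γ[h; SUM(e)→d]((T ⋈[e=h] R)) → 2
  T → 5
  (γ[h; SUM(e)→d]((T ⋈[e=h] R)) ⋈[d=e] T) → 1

|E| = 1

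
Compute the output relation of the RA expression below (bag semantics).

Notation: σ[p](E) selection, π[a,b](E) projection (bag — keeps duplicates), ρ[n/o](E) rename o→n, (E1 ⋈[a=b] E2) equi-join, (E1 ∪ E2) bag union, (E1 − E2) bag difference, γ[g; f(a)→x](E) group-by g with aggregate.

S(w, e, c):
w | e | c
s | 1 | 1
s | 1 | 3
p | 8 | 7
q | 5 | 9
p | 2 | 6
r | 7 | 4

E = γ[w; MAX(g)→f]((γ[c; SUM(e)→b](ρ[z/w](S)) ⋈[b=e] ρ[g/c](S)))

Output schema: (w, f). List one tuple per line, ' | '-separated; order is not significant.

Stepwise |·|:
  S → 6
  ρ[z/w](S) → 6
  γ[c; SUM(e)→b](ρ[z/w](S)) → 6
  S → 6
  ρ[g/c](S) → 6
  (γ[c; SUM(e)→b](ρ[z/w](S)) ⋈[b=e] ρ[g/c](S)) → 8
  γ[w; MAX(g)→f]((γ[c; SUM(e)→b](ρ[z/w](S)) ⋈[b=e] ρ[g/c](S))) → 4

== RESULT ==
w | f
p | 7
q | 9
r | 4
s | 3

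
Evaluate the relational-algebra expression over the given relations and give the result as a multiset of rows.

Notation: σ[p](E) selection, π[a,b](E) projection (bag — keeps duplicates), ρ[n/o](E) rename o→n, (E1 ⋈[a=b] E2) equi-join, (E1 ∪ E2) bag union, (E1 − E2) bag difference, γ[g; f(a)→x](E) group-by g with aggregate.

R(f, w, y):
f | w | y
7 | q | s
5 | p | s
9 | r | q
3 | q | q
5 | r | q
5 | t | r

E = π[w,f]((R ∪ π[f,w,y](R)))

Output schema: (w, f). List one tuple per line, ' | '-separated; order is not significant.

Subexpression sizes:
  R → 6
  R → 6
  π[f,w,y](R) → 6
  (R ∪ π[f,w,y](R)) → 12
  π[w,f]((R ∪ π[f,w,y](R))) → 12

== RESULT ==
w | f
p | 5
p | 5
q | 3
q | 3
q | 7
q | 7
r | 5
r | 5
r | 9
r | 9
t | 5
t | 5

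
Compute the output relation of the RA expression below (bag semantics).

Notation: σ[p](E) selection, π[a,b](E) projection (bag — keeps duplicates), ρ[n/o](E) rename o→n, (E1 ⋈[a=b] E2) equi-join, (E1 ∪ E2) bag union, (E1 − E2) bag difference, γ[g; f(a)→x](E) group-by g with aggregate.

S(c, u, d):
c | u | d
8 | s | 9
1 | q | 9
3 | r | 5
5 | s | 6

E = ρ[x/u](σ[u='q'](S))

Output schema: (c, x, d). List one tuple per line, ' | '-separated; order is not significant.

Per-node cardinality:
  S → 4
  σ[u='q'](S) → 1
  ρ[x/u](σ[u='q'](S)) → 1

== RESULT ==
c | x | d
1 | q | 9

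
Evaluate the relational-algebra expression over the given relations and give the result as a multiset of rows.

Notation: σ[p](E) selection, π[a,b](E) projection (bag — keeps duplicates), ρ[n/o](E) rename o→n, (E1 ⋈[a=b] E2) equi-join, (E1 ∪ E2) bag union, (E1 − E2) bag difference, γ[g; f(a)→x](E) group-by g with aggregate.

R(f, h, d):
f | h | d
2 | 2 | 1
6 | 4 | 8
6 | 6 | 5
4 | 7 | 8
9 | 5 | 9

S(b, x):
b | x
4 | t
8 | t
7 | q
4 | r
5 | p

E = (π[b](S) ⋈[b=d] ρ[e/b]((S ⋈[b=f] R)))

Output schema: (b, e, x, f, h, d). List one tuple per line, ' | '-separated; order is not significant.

Row counts bottom-up:
  S → 5
  π[b](S) → 5
  S → 5
  R → 5
  (S ⋈[b=f] R) → 2
  ρ[e/b]((S ⋈[b=f] R)) → 2
  (π[b](S) ⋈[b=d] ρ[e/b]((S ⋈[b=f] R))) → 2

== RESULT ==
b | e | x | f | h | d
8 | 4 | r | 4 | 7 | 8
8 | 4 | t | 4 | 7 | 8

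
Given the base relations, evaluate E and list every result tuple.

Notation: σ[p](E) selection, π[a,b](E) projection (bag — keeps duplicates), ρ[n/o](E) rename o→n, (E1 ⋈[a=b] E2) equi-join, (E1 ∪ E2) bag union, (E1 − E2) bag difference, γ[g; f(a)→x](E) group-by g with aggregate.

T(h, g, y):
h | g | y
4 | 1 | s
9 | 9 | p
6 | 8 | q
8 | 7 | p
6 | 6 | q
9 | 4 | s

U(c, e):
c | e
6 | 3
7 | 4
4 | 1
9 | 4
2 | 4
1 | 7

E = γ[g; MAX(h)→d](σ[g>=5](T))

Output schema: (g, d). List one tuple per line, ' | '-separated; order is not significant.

Row counts bottom-up:
  T → 6
  σ[g>=5](T) → 4
  γ[g; MAX(h)→d](σ[g>=5](T)) → 4

== RESULT ==
g | d
6 | 6
7 | 8
8 | 6
9 | 9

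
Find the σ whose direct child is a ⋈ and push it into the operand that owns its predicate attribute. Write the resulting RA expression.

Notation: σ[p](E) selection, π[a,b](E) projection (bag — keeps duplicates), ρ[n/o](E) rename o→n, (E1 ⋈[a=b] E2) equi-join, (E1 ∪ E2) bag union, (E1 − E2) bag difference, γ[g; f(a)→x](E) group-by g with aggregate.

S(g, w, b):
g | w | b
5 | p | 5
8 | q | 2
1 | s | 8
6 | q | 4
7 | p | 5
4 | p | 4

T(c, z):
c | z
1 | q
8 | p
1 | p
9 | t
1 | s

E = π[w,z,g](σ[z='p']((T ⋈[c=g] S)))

σ filters on z, owned by the left side.
E' = π[w,z,g]((σ[z='p'](T) ⋈[c=g] S))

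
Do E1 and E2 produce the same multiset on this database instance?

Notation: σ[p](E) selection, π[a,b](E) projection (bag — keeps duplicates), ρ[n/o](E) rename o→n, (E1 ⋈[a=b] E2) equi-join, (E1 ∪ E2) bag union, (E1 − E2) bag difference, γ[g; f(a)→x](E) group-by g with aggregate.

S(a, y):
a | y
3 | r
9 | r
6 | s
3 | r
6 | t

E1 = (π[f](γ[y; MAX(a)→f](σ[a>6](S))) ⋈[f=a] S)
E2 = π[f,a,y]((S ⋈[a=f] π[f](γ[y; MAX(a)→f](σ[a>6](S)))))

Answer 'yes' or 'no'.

E1 stepwise |·|:
  S → 5
  σ[a>6](S) → 1
  γ[y; MAX(a)→f](σ[a>6](S)) → 1
  π[f](γ[y; MAX(a)→f](σ[a>6](S))) → 1
  S → 5
  (π[f](γ[y; MAX(a)→f](σ[a>6](S))) ⋈[f=a] S) → 1
E2 stepwise |·|:
  S → 5
  S → 5
  σ[a>6](S) → 1
  γ[y; MAX(a)→f](σ[a>6](S)) → 1
  π[f](γ[y; MAX(a)→f](σ[a>6](S))) → 1
  (S ⋈[a=f] π[f](γ[y; MAX(a)→f](σ[a>6](S)))) → 1
  π[f,a,y]((S ⋈[a=f] π[f](γ[y; MAX(a)→f](σ[a>6](S))))) → 1

E1 and E2 produce the same multiset:
f | a | y
9 | 9 | r

yes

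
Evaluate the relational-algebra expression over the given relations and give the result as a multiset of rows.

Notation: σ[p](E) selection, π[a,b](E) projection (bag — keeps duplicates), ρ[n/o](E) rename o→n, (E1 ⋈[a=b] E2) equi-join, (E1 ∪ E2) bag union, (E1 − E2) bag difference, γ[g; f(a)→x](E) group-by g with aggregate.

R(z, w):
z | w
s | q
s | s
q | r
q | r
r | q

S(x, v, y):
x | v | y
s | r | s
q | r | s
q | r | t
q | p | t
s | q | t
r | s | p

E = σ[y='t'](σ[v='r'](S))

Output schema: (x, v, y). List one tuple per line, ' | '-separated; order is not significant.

Stepwise |·|:
  S → 6
  σ[v='r'](S) → 3
  σ[y='t'](σ[v='r'](S)) → 1

== RESULT ==
x | v | y
q | r | t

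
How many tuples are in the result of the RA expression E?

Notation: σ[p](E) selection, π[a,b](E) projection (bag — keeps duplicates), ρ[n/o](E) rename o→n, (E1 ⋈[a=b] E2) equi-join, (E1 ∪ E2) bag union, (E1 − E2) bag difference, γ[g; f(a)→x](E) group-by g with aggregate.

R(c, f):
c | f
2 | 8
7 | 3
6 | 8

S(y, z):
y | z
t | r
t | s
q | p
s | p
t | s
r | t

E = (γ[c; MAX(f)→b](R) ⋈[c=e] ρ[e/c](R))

Per-node cardinality:
  R → 3
  γ[c; MAX(f)→b](R) → 3
  R → 3
  ρ[e/c](R) → 3
  (γ[c; MAX(f)→b](R) ⋈[c=e] ρ[e/c](R)) → 3

|E| = 3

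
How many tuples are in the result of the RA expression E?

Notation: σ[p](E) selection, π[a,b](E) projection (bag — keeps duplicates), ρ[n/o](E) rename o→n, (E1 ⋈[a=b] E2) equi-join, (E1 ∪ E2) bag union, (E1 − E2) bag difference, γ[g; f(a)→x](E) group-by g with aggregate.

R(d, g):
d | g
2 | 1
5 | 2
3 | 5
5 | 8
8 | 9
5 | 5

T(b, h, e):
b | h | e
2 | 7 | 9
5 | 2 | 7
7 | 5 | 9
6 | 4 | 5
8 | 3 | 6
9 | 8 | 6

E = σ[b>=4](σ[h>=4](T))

Per-node cardinality:
  T → 6
  σ[h>=4](T) → 4
  σ[b>=4](σ[h>=4](T)) → 3

|E| = 3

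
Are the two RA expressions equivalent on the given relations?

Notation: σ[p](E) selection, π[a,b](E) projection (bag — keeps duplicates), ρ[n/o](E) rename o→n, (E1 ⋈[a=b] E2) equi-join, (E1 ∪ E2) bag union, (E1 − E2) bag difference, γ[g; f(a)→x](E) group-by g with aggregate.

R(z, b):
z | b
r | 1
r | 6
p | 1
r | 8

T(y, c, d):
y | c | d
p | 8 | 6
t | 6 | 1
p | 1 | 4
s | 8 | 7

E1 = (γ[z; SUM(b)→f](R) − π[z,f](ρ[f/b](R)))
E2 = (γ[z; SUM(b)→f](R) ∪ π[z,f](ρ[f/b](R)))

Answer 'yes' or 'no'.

E1 stepwise |·|:
  R → 4
  γ[z; SUM(b)→f](R) → 2
  R → 4
  ρ[f/b](R) → 4
  π[z,f](ρ[f/b](R)) → 4
  (γ[z; SUM(b)→f](R) − π[z,f](ρ[f/b](R))) → 1
E2 stepwise |·|:
  R → 4
  γ[z; SUM(b)→f](R) → 2
  R → 4
  ρ[f/b](R) → 4
  π[z,f](ρ[f/b](R)) → 4
  (γ[z; SUM(b)→f](R) ∪ π[z,f](ρ[f/b](R))) → 6

E1 result:
z | f
r | 15
E2 result:
z | f
p | 1
p | 1
r | 1
r | 6
r | 8
r | 15
Witness: ('r', 1) appears 0× in E1 but 1× in E2.

no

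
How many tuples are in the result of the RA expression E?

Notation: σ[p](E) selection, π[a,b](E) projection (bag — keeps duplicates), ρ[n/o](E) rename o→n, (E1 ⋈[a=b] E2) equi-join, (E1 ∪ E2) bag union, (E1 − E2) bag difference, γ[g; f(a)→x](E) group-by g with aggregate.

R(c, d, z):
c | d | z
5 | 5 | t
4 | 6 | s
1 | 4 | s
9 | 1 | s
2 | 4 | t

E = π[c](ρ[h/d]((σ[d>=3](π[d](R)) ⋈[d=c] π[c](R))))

Stepwise |·|:
  R → 5
  π[d](R) → 5
  σ[d>=3](π[d](R)) → 4
  R → 5
  π[c](R) → 5
  (σ[d>=3](π[d](R)) ⋈[d=c] π[c](R)) → 3
  ρ[h/d]((σ[d>=3](π[d](R)) ⋈[d=c] π[c](R))) → 3
  π[c](ρ[h/d]((σ[d>=3](π[d](R)) ⋈[d=c] π[c](R)))) → 3

|E| = 3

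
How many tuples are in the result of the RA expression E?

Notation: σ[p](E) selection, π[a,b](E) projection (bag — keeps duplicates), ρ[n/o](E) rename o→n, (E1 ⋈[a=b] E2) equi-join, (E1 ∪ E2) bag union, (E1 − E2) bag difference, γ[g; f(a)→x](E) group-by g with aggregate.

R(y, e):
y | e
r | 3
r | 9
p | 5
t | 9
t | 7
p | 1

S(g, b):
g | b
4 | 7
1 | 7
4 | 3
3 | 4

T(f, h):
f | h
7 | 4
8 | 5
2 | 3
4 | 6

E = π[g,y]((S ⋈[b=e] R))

Per-node cardinality:
  S → 4
  R → 6
  (S ⋈[b=e] R) → 3
  π[g,y]((S ⋈[b=e] R)) → 3

|E| = 3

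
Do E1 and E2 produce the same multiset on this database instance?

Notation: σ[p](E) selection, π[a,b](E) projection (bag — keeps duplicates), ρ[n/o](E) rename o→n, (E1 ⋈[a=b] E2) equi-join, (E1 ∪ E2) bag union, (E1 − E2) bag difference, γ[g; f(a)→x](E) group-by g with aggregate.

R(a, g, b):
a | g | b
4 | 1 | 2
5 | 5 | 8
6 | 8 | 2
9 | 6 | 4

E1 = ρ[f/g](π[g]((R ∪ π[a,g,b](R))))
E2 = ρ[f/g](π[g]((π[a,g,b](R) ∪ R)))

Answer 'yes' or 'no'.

E1 stepwise |·|:
  R → 4
  R → 4
  π[a,g,b](R) → 4
  (R ∪ π[a,g,b](R)) → 8
  π[g]((R ∪ π[a,g,b](R))) → 8
  ρ[f/g](π[g]((R ∪ π[a,g,b](R)))) → 8
E2 stepwise |·|:
  R → 4
  π[a,g,b](R) → 4
  R → 4
  (π[a,g,b](R) ∪ R) → 8
  π[g]((π[a,g,b](R) ∪ R)) → 8
  ρ[f/g](π[g]((π[a,g,b](R) ∪ R))) → 8

E1 and E2 produce the same multiset:
f
1
1
5
5
6
6
8
8

yes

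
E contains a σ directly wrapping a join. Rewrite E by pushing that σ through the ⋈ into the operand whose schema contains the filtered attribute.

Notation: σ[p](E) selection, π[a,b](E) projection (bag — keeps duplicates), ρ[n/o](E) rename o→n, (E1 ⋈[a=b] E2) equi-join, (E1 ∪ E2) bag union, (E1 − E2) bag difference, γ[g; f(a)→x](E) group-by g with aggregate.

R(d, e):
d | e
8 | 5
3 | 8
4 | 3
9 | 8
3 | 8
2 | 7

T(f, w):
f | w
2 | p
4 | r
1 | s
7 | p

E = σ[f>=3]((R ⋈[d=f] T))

σ filters on f, owned by the right side.
E' = (R ⋈[d=f] σ[f>=3](T))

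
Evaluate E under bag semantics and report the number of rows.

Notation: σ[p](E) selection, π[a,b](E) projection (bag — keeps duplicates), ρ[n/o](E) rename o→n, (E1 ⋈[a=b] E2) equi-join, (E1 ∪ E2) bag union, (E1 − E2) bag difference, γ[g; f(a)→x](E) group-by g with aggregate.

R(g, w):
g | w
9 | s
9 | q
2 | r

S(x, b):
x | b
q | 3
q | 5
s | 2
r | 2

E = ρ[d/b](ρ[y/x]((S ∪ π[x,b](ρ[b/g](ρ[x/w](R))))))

Row counts bottom-up:
  S → 4
  R → 3
  ρ[x/w](R) → 3
  ρ[b/g](ρ[x/w](R)) → 3
  π[x,b](ρ[b/g](ρ[x/w](R))) → 3
  (S ∪ π[x,b](ρ[b/g](ρ[x/w](R)))) → 7
  ρ[y/x]((S ∪ π[x,b](ρ[b/g](ρ[x/w](R))))) → 7
  ρ[d/b](ρ[y/x]((S ∪ π[x,b](ρ[b/g](ρ[x/w](R)))))) → 7

|E| = 7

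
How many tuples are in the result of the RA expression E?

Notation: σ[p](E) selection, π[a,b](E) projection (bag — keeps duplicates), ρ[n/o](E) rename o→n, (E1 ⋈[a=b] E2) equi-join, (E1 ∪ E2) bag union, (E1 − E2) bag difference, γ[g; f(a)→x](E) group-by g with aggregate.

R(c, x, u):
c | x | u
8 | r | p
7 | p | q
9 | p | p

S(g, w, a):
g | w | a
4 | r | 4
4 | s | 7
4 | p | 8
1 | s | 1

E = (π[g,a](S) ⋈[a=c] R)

Per-node cardinality:
  S → 4
  π[g,a](S) → 4
  R → 3
  (π[g,a](S) ⋈[a=c] R) → 2

|E| = 2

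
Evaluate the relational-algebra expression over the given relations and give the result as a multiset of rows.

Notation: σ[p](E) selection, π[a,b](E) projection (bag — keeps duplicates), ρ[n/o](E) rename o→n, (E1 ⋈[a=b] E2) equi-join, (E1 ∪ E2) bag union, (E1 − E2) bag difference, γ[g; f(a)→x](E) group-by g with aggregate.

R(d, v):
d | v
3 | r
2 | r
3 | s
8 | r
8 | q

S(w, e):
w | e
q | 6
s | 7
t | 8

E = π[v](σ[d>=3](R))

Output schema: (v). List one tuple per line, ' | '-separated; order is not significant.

Subexpression sizes:
  R → 5
  σ[d>=3](R) → 4
  π[v](σ[d>=3](R)) → 4

== RESULT ==
v
q
r
r
s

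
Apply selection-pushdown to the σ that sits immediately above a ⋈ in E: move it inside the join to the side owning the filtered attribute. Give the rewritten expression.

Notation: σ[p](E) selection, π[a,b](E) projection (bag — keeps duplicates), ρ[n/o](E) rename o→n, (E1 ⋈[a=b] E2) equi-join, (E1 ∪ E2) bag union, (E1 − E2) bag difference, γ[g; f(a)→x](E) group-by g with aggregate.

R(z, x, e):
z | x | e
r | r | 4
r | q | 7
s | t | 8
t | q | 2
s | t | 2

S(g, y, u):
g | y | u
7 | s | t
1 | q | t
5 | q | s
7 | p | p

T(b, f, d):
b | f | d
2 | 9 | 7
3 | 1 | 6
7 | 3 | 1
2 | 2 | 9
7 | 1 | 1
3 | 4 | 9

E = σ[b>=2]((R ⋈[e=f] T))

σ filters on b, owned by the right side.
E' = (R ⋈[e=f] σ[b>=2](T))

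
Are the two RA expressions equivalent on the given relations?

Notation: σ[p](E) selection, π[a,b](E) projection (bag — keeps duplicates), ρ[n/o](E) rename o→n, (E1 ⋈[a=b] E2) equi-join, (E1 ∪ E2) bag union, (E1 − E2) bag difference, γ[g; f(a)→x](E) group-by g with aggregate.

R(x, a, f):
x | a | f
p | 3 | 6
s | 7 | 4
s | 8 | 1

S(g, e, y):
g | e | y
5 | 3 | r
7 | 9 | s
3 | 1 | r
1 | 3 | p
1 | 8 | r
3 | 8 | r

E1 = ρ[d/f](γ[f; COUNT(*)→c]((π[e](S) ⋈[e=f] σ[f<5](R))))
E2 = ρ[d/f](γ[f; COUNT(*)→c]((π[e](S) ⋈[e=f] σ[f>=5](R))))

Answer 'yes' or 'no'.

E1 per-node cardinality:
  S → 6
  π[e](S) → 6
  R → 3
  σ[f<5](R) → 2
  (π[e](S) ⋈[e=f] σ[f<5](R)) → 1
  γ[f; COUNT(*)→c]((π[e](S) ⋈[e=f] σ[f<5](R))) → 1
  ρ[d/f](γ[f; COUNT(*)→c]((π[e](S) ⋈[e=f] σ[f<5](R)))) → 1
E2 per-node cardinality:
  S → 6
  π[e](S) → 6
  R → 3
  σ[f>=5](R) → 1
  (π[e](S) ⋈[e=f] σ[f>=5](R)) → 0
  γ[f; COUNT(*)→c]((π[e](S) ⋈[e=f] σ[f>=5](R))) → 0
  ρ[d/f](γ[f; COUNT(*)→c]((π[e](S) ⋈[e=f] σ[f>=5](R)))) → 0

E1 result:
d | c
1 | 1
E2 result:
d | c
(0 rows)
Witness: (1, 1) appears 1× in E1 but 0× in E2.

no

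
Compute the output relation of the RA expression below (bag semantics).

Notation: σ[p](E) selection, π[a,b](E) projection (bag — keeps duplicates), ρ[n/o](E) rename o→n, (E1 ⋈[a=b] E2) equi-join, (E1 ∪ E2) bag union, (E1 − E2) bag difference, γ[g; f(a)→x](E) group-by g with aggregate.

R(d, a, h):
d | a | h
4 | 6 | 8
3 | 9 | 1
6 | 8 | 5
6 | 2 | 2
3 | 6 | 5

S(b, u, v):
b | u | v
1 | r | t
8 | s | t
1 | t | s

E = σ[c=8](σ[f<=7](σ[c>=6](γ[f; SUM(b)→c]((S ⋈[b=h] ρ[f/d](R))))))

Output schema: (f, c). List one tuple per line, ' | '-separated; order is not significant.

Per-node cardinality:
  S → 3
  R → 5
  ρ[f/d](R) → 5
  (S ⋈[b=h] ρ[f/d](R)) → 3
  γ[f; SUM(b)→c]((S ⋈[b=h] ρ[f/d](R))) → 2
  σ[c>=6](γ[f; SUM(b)→c]((S ⋈[b=h] ρ[f/d](R)))) → 1
  σ[f<=7](σ[c>=6](γ[f; SUM(b)→c]((S ⋈[b=h] ρ[f/d](R))))) → 1
  σ[c=8](σ[f<=7](σ[c>=6](γ[f; SUM(b)→c]((S ⋈[b=h] ρ[f/d](R)))))) → 1

== RESULT ==
f | c
4 | 8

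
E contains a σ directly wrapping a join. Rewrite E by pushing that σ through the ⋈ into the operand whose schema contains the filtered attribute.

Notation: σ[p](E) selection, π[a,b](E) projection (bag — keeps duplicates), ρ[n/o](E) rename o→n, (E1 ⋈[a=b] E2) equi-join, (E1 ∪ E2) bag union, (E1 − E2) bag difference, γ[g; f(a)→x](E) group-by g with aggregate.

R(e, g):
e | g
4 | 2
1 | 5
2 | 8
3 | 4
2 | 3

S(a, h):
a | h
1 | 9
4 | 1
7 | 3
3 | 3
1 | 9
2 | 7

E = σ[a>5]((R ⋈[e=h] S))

σ filters on a, owned by the right side.
E' = (R ⋈[e=h] σ[a>5](S))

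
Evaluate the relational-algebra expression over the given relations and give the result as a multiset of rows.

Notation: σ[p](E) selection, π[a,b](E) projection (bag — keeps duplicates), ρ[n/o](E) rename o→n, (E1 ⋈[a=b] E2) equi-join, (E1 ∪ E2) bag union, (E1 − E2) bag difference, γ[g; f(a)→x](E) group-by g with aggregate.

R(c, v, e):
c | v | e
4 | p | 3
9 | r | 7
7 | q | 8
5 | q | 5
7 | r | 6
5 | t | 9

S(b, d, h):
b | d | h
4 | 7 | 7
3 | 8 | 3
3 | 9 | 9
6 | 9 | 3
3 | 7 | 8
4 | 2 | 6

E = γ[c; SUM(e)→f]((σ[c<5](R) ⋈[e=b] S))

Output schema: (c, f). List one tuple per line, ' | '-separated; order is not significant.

Row counts bottom-up:
  R → 6
  σ[c<5](R) → 1
  S → 6
  (σ[c<5](R) ⋈[e=b] S) → 3
  γ[c; SUM(e)→f]((σ[c<5](R) ⋈[e=b] S)) → 1

== RESULT ==
c | f
4 | 9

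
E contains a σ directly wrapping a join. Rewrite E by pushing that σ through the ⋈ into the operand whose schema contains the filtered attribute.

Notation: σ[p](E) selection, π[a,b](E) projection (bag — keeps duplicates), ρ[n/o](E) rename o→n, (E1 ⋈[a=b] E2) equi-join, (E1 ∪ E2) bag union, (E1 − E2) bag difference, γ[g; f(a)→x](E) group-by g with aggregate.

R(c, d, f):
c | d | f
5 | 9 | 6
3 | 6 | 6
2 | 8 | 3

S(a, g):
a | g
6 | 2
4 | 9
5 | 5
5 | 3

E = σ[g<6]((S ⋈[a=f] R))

σ filters on g, owned by the left side.
E' = (σ[g<6](S) ⋈[a=f] R)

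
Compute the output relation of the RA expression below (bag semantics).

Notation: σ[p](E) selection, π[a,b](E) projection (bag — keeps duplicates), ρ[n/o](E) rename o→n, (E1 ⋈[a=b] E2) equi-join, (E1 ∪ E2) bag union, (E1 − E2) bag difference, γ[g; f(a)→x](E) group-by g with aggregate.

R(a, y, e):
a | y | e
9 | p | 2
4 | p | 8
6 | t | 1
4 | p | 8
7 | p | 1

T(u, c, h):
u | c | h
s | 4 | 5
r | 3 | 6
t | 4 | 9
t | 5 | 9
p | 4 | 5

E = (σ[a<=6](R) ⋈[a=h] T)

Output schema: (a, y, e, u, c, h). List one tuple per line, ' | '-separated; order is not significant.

Subexpression sizes:
  R → 5
  σ[a<=6](R) → 3
  T → 5
  (σ[a<=6](R) ⋈[a=h] T) → 1

== RESULT ==
a | y | e | u | c | h
6 | t | 1 | r | 3 | 6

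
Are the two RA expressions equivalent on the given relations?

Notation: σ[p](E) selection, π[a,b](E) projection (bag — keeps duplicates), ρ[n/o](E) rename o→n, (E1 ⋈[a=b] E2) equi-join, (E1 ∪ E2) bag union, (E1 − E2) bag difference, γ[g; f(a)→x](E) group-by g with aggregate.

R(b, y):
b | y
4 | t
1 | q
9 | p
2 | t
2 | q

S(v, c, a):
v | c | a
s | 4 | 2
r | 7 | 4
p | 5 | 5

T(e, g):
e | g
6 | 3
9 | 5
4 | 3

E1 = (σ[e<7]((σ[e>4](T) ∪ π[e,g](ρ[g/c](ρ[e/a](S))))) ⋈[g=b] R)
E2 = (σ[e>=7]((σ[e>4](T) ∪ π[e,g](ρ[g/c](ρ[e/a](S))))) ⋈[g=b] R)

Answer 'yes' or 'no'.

E1 stepwise |·|:
  T → 3
  σ[e>4](T) → 2
  S → 3
  ρ[e/a](S) → 3
  ρ[g/c](ρ[e/a](S)) → 3
  π[e,g](ρ[g/c](ρ[e/a](S))) → 3
  (σ[e>4](T) ∪ π[e,g](ρ[g/c](ρ[e/a](S)))) → 5
  σ[e<7]((σ[e>4](T) ∪ π[e,g](ρ[g/c](ρ[e/a](S))))) → 4
  R → 5
  (σ[e<7]((σ[e>4](T) ∪ π[e,g](ρ[g/c](ρ[e/a](S))))) ⋈[g=b] R) → 1
E2 stepwise |·|:
  T → 3
  σ[e>4](T) → 2
  S → 3
  ρ[e/a](S) → 3
  ρ[g/c](ρ[e/a](S)) → 3
  π[e,g](ρ[g/c](ρ[e/a](S))) → 3
  (σ[e>4](T) ∪ π[e,g](ρ[g/c](ρ[e/a](S)))) → 5
  σ[e>=7]((σ[e>4](T) ∪ π[e,g](ρ[g/c](ρ[e/a](S))))) → 1
  R → 5
  (σ[e>=7]((σ[e>4](T) ∪ π[e,g](ρ[g/c](ρ[e/a](S))))) ⋈[g=b] R) → 0

E1 result:
e | g | b | y
2 | 4 | 4 | t
E2 result:
e | g | b | y
(0 rows)
Witness: (2, 4, 4, 't') appears 1× in E1 but 0× in E2.

no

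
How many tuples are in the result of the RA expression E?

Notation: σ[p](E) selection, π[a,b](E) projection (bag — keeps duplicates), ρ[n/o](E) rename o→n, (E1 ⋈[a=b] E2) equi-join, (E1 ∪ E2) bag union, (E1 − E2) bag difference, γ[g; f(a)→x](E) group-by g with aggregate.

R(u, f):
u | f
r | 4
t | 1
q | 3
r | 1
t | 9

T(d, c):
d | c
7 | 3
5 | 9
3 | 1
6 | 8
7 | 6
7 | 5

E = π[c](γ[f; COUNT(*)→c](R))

Stepwise |·|:
  R → 5
  γ[f; COUNT(*)→c](R) → 4
  π[c](γ[f; COUNT(*)→c](R)) → 4

|E| = 4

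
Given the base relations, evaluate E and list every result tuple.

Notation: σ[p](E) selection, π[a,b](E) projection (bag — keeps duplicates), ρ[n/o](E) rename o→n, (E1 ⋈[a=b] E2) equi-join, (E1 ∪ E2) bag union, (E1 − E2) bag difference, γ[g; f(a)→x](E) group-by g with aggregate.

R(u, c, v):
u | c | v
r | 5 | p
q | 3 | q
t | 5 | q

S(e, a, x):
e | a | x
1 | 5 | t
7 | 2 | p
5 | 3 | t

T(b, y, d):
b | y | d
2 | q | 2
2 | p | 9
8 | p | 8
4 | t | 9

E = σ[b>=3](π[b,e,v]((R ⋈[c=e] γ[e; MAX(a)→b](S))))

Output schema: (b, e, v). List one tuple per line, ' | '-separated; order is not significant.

Subexpression sizes:
  R → 3
  S → 3
  γ[e; MAX(a)→b](S) → 3
  (R ⋈[c=e] γ[e; MAX(a)→b](S)) → 2
  π[b,e,v]((R ⋈[c=e] γ[e; MAX(a)→b](S))) → 2
  σ[b>=3](π[b,e,v]((R ⋈[c=e] γ[e; MAX(a)→b](S)))) → 2

== RESULT ==
b | e | v
3 | 5 | p
3 | 5 | q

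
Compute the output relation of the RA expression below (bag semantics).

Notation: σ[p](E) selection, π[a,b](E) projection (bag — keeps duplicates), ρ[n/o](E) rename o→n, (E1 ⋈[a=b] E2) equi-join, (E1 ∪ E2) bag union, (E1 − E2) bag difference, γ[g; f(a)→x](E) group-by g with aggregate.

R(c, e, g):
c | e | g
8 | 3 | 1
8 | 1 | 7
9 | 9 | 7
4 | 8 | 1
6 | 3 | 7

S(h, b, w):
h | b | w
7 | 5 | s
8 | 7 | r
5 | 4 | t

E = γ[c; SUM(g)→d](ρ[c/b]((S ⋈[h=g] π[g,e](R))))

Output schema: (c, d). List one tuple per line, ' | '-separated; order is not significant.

Per-node cardinality:
  S → 3
  R → 5
  π[g,e](R) → 5
  (S ⋈[h=g] π[g,e](R)) → 3
  ρ[c/b]((S ⋈[h=g] π[g,e](R))) → 3
  γ[c; SUM(g)→d](ρ[c/b]((S ⋈[h=g] π[g,e](R)))) → 1

== RESULT ==
c | d
5 | 21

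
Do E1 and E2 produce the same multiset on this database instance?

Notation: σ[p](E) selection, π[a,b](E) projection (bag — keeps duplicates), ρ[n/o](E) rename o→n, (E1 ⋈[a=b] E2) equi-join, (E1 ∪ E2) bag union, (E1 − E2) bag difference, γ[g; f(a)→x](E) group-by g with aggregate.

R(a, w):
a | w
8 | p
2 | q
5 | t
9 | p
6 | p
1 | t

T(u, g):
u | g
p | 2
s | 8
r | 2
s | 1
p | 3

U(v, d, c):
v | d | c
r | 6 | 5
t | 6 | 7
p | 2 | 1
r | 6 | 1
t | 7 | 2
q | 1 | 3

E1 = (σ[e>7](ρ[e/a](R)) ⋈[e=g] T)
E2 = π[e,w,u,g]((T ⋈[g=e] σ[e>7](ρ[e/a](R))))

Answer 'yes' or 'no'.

E1 row counts bottom-up:
  R → 6
  ρ[e/a](R) → 6
  σ[e>7](ρ[e/a](R)) → 2
  T → 5
  (σ[e>7](ρ[e/a](R)) ⋈[e=g] T) → 1
E2 row counts bottom-up:
  T → 5
  R → 6
  ρ[e/a](R) → 6
  σ[e>7](ρ[e/a](R)) → 2
  (T ⋈[g=e] σ[e>7](ρ[e/a](R))) → 1
  π[e,w,u,g]((T ⋈[g=e] σ[e>7](ρ[e/a](R)))) → 1

E1 and E2 produce the same multiset:
e | w | u | g
8 | p | s | 8

yes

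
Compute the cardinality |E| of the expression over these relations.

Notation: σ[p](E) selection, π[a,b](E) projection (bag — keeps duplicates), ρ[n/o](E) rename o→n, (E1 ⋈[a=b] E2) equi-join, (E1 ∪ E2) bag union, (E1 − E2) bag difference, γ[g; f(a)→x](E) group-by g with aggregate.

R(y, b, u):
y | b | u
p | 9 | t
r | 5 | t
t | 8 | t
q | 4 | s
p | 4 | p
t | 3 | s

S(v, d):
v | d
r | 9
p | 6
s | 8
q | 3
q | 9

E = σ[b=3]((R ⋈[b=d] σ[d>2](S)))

Stepwise |·|:
  R → 6
  S → 5
  σ[d>2](S) → 5
  (R ⋈[b=d] σ[d>2](S)) → 4
  σ[b=3]((R ⋈[b=d] σ[d>2](S))) → 1

|E| = 1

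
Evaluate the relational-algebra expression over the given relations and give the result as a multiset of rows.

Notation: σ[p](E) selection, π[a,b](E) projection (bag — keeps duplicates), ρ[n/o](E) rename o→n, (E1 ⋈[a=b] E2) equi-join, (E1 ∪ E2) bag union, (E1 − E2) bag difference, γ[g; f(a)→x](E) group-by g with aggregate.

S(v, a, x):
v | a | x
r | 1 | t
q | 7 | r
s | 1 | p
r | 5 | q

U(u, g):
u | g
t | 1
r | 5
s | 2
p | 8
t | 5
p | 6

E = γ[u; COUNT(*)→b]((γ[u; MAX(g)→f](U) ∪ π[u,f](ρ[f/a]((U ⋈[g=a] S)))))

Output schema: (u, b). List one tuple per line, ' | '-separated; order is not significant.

Row counts bottom-up:
  U → 6
  γ[u; MAX(g)→f](U) → 4
  U → 6
  S → 4
  (U ⋈[g=a] S) → 4
  ρ[f/a]((U ⋈[g=a] S)) → 4
  π[u,f](ρ[f/a]((U ⋈[g=a] S))) → 4
  (γ[u; MAX(g)→f](U) ∪ π[u,f](ρ[f/a]((U ⋈[g=a] S)))) → 8
  γ[u; COUNT(*)→b]((γ[u; MAX(g)→f](U) ∪ π[u,f](ρ[f/a]((U ⋈[g=a] S))))) → 4

== RESULT ==
u | b
p | 1
r | 2
s | 1
t | 4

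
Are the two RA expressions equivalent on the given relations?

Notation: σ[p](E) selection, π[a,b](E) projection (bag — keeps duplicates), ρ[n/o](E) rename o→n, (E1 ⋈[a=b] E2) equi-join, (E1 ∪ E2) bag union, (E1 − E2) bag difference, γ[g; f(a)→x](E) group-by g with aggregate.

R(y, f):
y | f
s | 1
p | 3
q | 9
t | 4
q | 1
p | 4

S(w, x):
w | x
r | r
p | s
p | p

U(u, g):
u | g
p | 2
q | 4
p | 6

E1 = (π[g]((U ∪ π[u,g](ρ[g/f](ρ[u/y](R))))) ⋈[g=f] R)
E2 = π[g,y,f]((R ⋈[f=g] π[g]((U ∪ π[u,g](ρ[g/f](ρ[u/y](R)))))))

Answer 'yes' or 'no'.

E1 per-node cardinality:
  U → 3
  R → 6
  ρ[u/y](R) → 6
  ρ[g/f](ρ[u/y](R)) → 6
  π[u,g](ρ[g/f](ρ[u/y](R))) → 6
  (U ∪ π[u,g](ρ[g/f](ρ[u/y](R)))) → 9
  π[g]((U ∪ π[u,g](ρ[g/f](ρ[u/y](R))))) → 9
  R → 6
  (π[g]((U ∪ π[u,g](ρ[g/f](ρ[u/y](R))))) ⋈[g=f] R) → 12
E2 per-node cardinality:
  R → 6
  U → 3
  R → 6
  ρ[u/y](R) → 6
  ρ[g/f](ρ[u/y](R)) → 6
  π[u,g](ρ[g/f](ρ[u/y](R))) → 6
  (U ∪ π[u,g](ρ[g/f](ρ[u/y](R)))) → 9
  π[g]((U ∪ π[u,g](ρ[g/f](ρ[u/y](R))))) → 9
  (R ⋈[f=g] π[g]((U ∪ π[u,g](ρ[g/f](ρ[u/y](R)))))) → 12
  π[g,y,f]((R ⋈[f=g] π[g]((U ∪ π[u,g](ρ[g/f](ρ[u/y](R))))))) → 12

E1 and E2 produce the same multiset:
g | y | f
1 | q | 1
1 | q | 1
1 | s | 1
1 | s | 1
3 | p | 3
4 | p | 4
4 | p | 4
4 | p | 4
4 | t | 4
4 | t | 4
4 | t | 4
9 | q | 9

yes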